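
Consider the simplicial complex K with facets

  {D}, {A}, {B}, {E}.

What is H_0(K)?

Take the total order A < B < D < E on the vertex set. Then K (dimension 0) consists of the simplices:

  0-simplices (4): A, B, D, E

giving chain groups C_0 ≅ Z^4.

Computing H_k = (kernel of ∂_k) / (image of ∂_{k+1}):

  H_0: rank C_0 − rank ∂_1 = 4 − 0 = 4, and there is no ∂_1, so H_0 = Z^4.

H_0 ≅ Z^4.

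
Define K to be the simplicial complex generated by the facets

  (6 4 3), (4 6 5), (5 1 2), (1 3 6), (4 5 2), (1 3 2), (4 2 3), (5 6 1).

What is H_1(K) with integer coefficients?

Take the total order 1 < 2 < 3 < 4 < 5 < 6 on the vertex set. Then K (dimension 2) consists of the simplices:

  0-simplices (6): [1], [2], [3], [4], [5], [6]
  1-simplices (12): [1,2], [1,3], [1,5], [1,6], [2,3], [2,4], [2,5], [3,4], [3,6], [4,5], [4,6], [5,6]
  2-simplices (8): [1,2,3], [1,2,5], [1,3,6], [1,5,6], [2,3,4], [2,4,5], [3,4,6], [4,5,6]

Hence C_0 ≅ Z^6, C_1 ≅ Z^12, C_2 ≅ Z^8.

Boundary ∂_1: C_1 → C_0 maps an edge to its endpoints' difference, ∂[p,q] = q − p. For instance
  ∂[2,4] = [4] − [2].
The 6×12 boundary matrix has rank 5 and Smith normal form diag(1,1,1,1,1).

The boundary map ∂_2: C_2 → C_1 acts by ∂[p,q,r] = [q,r] − [p,r] + [p,q]. For instance
  ∂[1,5,6] = [5,6] − [1,6] + [1,5],
  ∂[2,3,4] = [3,4] − [2,4] + [2,3].
The 12×8 boundary matrix has rank 7 and Smith normal form diag(1,1,1,1,1,1,1).

From H_k ≅ ker(∂_k) / im(∂_{k+1}) we obtain:

  H_1: rank ker ∂_1 − rank ∂_2 = (12 − 5) − 7 = 0, and the invariant factors of ∂_2 are all 1, so H_1 = 0.

(K is a triangulation of the 2-sphere S^2.)

H_1 ≅ 0.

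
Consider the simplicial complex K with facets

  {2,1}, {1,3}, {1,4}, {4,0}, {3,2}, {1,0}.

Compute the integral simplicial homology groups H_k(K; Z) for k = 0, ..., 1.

H_0 = Z,  H_1 = Z^2.

Fix the vertex order 0 < 1 < 2 < 3 < 4 and write every simplex with vertices in increasing order. Then dim K = 1 and the simplices of K are:

  0-simplices (5): [0], [1], [2], [3], [4]
  1-simplices (6): [0,1], [0,4], [1,2], [1,3], [1,4], [2,3]

Hence C_0 ≅ Z^5, C_1 ≅ Z^6.

∂_1: C_1 → C_0 is given by ∂[p,q] = [q] − [p]. For instance
  ∂[1,2] = [2] − [1].
As a 5×6 matrix over Z this has rank 4, with invariant factors (1,1,1,1).

Reading off H_k = ker ∂_k / im ∂_{k+1}:

  H_0: rank C_0 − rank ∂_1 = 5 − 4 = 1, and the invariant factors of ∂_1 are all 1, so H_0 ≅ Z.
  H_1: rank ker ∂_1 − rank ∂_2 = (6 − 4) − 0 = 2, and there is no ∂_2, so H_1 ≅ Z^2.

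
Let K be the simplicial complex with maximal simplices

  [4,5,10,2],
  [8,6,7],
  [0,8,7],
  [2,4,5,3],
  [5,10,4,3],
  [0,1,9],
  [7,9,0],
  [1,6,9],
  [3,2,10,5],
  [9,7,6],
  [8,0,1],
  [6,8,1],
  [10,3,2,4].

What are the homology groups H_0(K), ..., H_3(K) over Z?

K has 11 vertices, 22 edges, 18 triangles, 5 3-simplices.
rank ∂_0 = 0, rank ∂_1 = 9 ⇒ b_0 = 11 − 0 − 9 = 2; all invariant factors of ∂_1 are 1 so no torsion. So H_0 = Z^2.
rank ∂_1 = 9, rank ∂_2 = 13 ⇒ b_1 = 22 − 9 − 13 = 0; all invariant factors of ∂_2 are 1 so no torsion. So H_1 = 0.
rank ∂_2 = 13, rank ∂_3 = 4 ⇒ b_2 = 18 − 13 − 4 = 1; all invariant factors of ∂_3 are 1 so no torsion. So H_2 = Z.
rank ∂_3 = 4, rank ∂_4 = 0 ⇒ b_3 = 5 − 4 − 0 = 1. So H_3 = Z.

H_0 = Z^2,  H_1 = 0,  H_2 = Z,  H_3 = Z.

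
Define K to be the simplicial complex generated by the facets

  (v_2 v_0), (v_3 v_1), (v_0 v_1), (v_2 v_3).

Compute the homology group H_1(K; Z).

K has 4 vertices, 4 edges.
rank ∂_1 = 3, rank ∂_2 = 0 ⇒ b_1 = 4 − 3 − 0 = 1. So H_1 = Z.

H_1 ≅ Z.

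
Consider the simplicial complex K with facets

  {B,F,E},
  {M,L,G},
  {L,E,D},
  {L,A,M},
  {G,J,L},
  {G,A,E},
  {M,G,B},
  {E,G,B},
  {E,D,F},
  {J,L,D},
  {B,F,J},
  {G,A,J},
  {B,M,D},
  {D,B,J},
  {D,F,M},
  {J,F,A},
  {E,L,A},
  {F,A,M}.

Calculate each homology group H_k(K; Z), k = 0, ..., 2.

H_0 = Z,  H_1 = Z ⊕ Z/2Z,  H_2 = 0.

Fix the vertex order A < B < D < E < F < G < J < L < M and write every simplex with vertices in increasing order. Then dim K = 2 and the simplices of K are:

  0-simplices (9): A, B, D, E, F, G, J, L, M
  1-simplices (27): AE, AF, AG, AJ, AL, AM, BD, BE, BF, BG, BJ, BM, DE, DF, DJ, DL, DM, EF, EG, EL, FJ, FM, GJ, GL, GM, JL, LM
  2-simplices (18): AEG, AEL, AFJ, AFM, AGJ, ALM, BDJ, BDM, BEF, BEG, BFJ, BGM, DEF, DEL, DFM, DJL, GJL, GLM

Hence C_0 ≅ Z^9, C_1 ≅ Z^27, C_2 ≅ Z^18.

The boundary map ∂_1: C_1 → C_0 is given by ∂[p,q] = [q] − [p]. For instance
  ∂GL = L − G.
This gives a 9×27 integer matrix of rank 8; reducing to Smith normal form yields diagonal entries (1,1,1,1,1,1,1,1).

∂_2: C_2 → C_1 maps a triangle to the signed sum of its edges. For instance
  ∂GJL = JL − GL + GJ,
  ∂GLM = LM − GM + GL.
This gives a 27×18 integer matrix of rank 18; reducing to Smith normal form yields diagonal entries (1,1,1,1,1,1,1,1,1,1,1,1,1,1,1,1,1,2).

Computing H_k = (kernel of ∂_k) / (image of ∂_{k+1}):

  H_0: rank C_0 − rank ∂_1 = 9 − 8 = 1, and the invariant factors of ∂_1 are all 1, so H_0 = Z.
  H_1: rank ker ∂_1 − rank ∂_2 = (27 − 8) − 18 = 1, and ∂_2 has invariant factor 2 > 1, so H_1 = Z ⊕ Z/2Z.
  H_2: rank ker ∂_2 − rank ∂_3 = (18 − 18) − 0 = 0, and there is no ∂_3, so H_2 = 0.

As a check, the Euler characteristic is 9 − 27 + 18 = 0, which agrees with 1 − 1 + 0 = 0.
(K is a triangulation of the Klein bottle.)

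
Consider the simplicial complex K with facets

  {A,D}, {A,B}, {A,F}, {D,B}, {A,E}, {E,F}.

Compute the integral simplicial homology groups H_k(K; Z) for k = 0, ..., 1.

H_0 ≅ Z,  H_1 ≅ Z^2.

Order the vertices as A < B < D < E < F. Listing each simplex with vertices in this order, K has dimension 1 with simplices:

  0-simplices (5): A, B, D, E, F
  1-simplices (6): AB, AD, AE, AF, BD, EF

giving chain groups C_0 ≅ Z^5, C_1 ≅ Z^6.

∂_1: C_1 → C_0 sends each edge [p,q] (with p < q) to q − p.
The resulting 5×6 matrix has rank 4, and its Smith normal form has invariant factors (1,1,1,1).

Reading off H_k = ker ∂_k / im ∂_{k+1}:

  H_0: rank C_0 − rank ∂_1 = 5 − 4 = 1, and the invariant factors of ∂_1 are all 1, so H_0 = Z.
  H_1: rank ker ∂_1 − rank ∂_2 = (6 − 4) − 0 = 2, and there is no ∂_2, so H_1 = Z^2.

(K is a triangulation of a wedge of 2 circles.)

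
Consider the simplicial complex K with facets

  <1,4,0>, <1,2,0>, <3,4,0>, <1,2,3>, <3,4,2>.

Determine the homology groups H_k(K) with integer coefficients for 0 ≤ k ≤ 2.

H_0 = Z,  H_1 = Z,  H_2 = 0.

Order the vertices as 0 < 1 < 2 < 3 < 4. Listing each simplex with vertices in this order, K has dimension 2 with simplices:

  0-simplices (5): [0], [1], [2], [3], [4]
  1-simplices (10): [0,1], [0,2], [0,3], [0,4], [1,2], [1,3], [1,4], [2,3], [2,4], [3,4]
  2-simplices (5): [0,1,2], [0,1,4], [0,3,4], [1,2,3], [2,3,4]

giving chain groups C_0 ≅ Z^5, C_1 ≅ Z^10, C_2 ≅ Z^5.

∂_1: C_1 → C_0 is given by ∂[p,q] = [q] − [p].
The 5×10 boundary matrix has rank 4 and Smith normal form diag(1,1,1,1).

∂_2: C_2 → C_1 maps a triangle to the signed sum of its edges. For instance
  ∂[2,3,4] = [3,4] − [2,4] + [2,3],
  ∂[0,3,4] = [3,4] − [0,4] + [0,3].
This gives a 10×5 integer matrix of rank 5; reducing to Smith normal form yields diagonal entries (1,1,1,1,1).

Now H_k = ker ∂_k / im ∂_{k+1}, so:

  H_0: rank C_0 − rank ∂_1 = 5 − 4 = 1, and the invariant factors of ∂_1 are all 1, so H_0 = Z.
  H_1: rank ker ∂_1 − rank ∂_2 = (10 − 4) − 5 = 1, and the invariant factors of ∂_2 are all 1, so H_1 = Z.
  H_2: rank ker ∂_2 − rank ∂_3 = (5 − 5) − 0 = 0, and there is no ∂_3, so H_2 = 0.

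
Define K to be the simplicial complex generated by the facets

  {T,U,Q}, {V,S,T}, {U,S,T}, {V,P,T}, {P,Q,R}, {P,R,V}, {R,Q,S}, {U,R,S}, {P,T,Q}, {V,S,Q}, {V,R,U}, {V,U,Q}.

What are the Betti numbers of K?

Order the vertices as P < Q < R < S < T < U < V. Listing each simplex with vertices in this order, K has dimension 2 with simplices:

  0-simplices (7): P, Q, R, S, T, U, V
  1-simplices (18): PQ, PR, PT, PV, QR, QS, QT, QU, QV, RS, RU, RV, ST, SU, SV, TU, TV, UV
  2-simplices (12): PQR, PQT, PRV, PTV, QRS, QSV, QTU, QUV, RSU, RUV, STU, STV

giving chain groups C_0 ≅ Z^7, C_1 ≅ Z^18, C_2 ≅ Z^12.

Boundary ∂_1: C_1 → C_0 sends each edge [p,q] (with p < q) to q − p. For instance
  ∂PV = V − P.
The resulting 7×18 matrix has rank 6, and its Smith normal form has invariant factors (1,1,1,1,1,1).

∂_2: C_2 → C_1 maps a triangle to the signed sum of its edges. For instance
  ∂RSU = SU − RU + RS,
  ∂PRV = RV − PV + PR.
As a 18×12 matrix over Z this has rank 12, with invariant factors (1,1,1,1,1,1,1,1,1,1,1,2).

Reading off H_k = ker ∂_k / im ∂_{k+1}:

  H_0: rank C_0 − rank ∂_1 = 7 − 6 = 1, and the invariant factors of ∂_1 are all 1, so H_0 ≅ Z.
  H_1: rank ker ∂_1 − rank ∂_2 = (18 − 6) − 12 = 0, and ∂_2 has invariant factor 2 > 1, so H_1 ≅ Z/2.
  H_2: rank ker ∂_2 − rank ∂_3 = (12 − 12) − 0 = 0, and there is no ∂_3, so H_2 ≅ 0.

Hence the Betti numbers are b_0 = 1, b_1 = 0, b_2 = 0.

b_0 = 1, b_1 = 0, b_2 = 0.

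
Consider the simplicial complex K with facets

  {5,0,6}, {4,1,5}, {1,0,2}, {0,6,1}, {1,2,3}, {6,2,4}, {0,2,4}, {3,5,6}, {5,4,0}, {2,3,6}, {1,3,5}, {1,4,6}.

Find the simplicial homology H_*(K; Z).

Take the total order 0 < 1 < 2 < 3 < 4 < 5 < 6 on the vertex set. Then K (dimension 2) consists of the simplices:

  0-simplices (7): [0], [1], [2], [3], [4], [5], [6]
  1-simplices (18): [0,1], [0,2], [0,4], [0,5], [0,6], [1,2], [1,3], [1,4], [1,5], [1,6], [2,3], [2,4], [2,6], [3,5], [3,6], [4,5], [4,6], [5,6]
  2-simplices (12): [0,1,2], [0,1,6], [0,2,4], [0,4,5], [0,5,6], [1,2,3], [1,3,5], [1,4,5], [1,4,6], [2,3,6], [2,4,6], [3,5,6]

giving chain groups C_0 ≅ Z^7, C_1 ≅ Z^18, C_2 ≅ Z^12.

Boundary ∂_1: C_1 → C_0 is given by ∂[p,q] = [q] − [p].
The 7×18 boundary matrix has rank 6 and Smith normal form diag(1,1,1,1,1,1).

The boundary map ∂_2: C_2 → C_1 sends each 2-simplex [p,q,r] to [q,r] − [p,r] + [p,q]. For instance
  ∂[2,4,6] = [4,6] − [2,6] + [2,4],
  ∂[0,4,5] = [4,5] − [0,5] + [0,4].
The 18×12 boundary matrix has rank 12 and Smith normal form diag(1,1,1,1,1,1,1,1,1,1,1,2).

Reading off H_k = ker ∂_k / im ∂_{k+1}:

  H_0: rank C_0 − rank ∂_1 = 7 − 6 = 1, and the invariant factors of ∂_1 are all 1, so H_0 = Z.
  H_1: rank ker ∂_1 − rank ∂_2 = (18 − 6) − 12 = 0, and ∂_2 has invariant factor 2 > 1, so H_1 = Z/2Z.
  H_2: rank ker ∂_2 − rank ∂_3 = (12 − 12) − 0 = 0, and there is no ∂_3, so H_2 = 0.

As a check, the Euler characteristic is 7 − 18 + 12 = 1, which agrees with 1 − 0 + 0 = 1.

H_0 = Z,  H_1 = Z/2Z,  H_2 = 0.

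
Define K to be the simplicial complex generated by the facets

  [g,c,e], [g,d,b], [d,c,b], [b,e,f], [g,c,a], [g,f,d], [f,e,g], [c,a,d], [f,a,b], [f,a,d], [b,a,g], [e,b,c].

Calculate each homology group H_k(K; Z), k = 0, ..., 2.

H_0 = Z,  H_1 = Z/2,  H_2 = 0.

Fix the vertex order a < b < c < d < e < f < g and write every simplex with vertices in increasing order. Then dim K = 2 and the simplices of K are:

  0-simplices (7): a, b, c, d, e, f, g
  1-simplices (18): ab, ac, ad, af, ag, bc, bd, be, bf, bg, cd, ce, cg, df, dg, ef, eg, fg
  2-simplices (12): abf, abg, acd, acg, adf, bcd, bce, bdg, bef, ceg, dfg, efg

Hence C_0 ≅ Z^7, C_1 ≅ Z^18, C_2 ≅ Z^12.

The boundary map ∂_1: C_1 → C_0 maps an edge to its endpoints' difference, ∂[p,q] = q − p.
This gives a 7×18 integer matrix of rank 6; reducing to Smith normal form yields diagonal entries (1,1,1,1,1,1).

∂_2: C_2 → C_1 sends each 2-simplex [p,q,r] to [q,r] − [p,r] + [p,q]. For instance
  ∂dfg = fg − dg + df,
  ∂acg = cg − ag + ac.
As a 18×12 matrix over Z this has rank 12, with invariant factors (1,1,1,1,1,1,1,1,1,1,1,2).

From H_k ≅ ker(∂_k) / im(∂_{k+1}) we obtain:

  H_0: rank C_0 − rank ∂_1 = 7 − 6 = 1, and the invariant factors of ∂_1 are all 1, so H_0 ≅ Z.
  H_1: rank ker ∂_1 − rank ∂_2 = (18 − 6) − 12 = 0, and ∂_2 has invariant factor 2 > 1, so H_1 ≅ Z/2.
  H_2: rank ker ∂_2 − rank ∂_3 = (12 − 12) − 0 = 0, and there is no ∂_3, so H_2 ≅ 0.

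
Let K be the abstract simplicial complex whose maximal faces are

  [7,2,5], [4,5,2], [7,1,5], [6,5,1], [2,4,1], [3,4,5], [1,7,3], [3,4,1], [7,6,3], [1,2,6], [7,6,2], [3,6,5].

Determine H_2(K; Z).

Fix the vertex order 1 < 2 < 3 < 4 < 5 < 6 < 7 and write every simplex with vertices in increasing order. Then dim K = 2 and the simplices of K are:

  0-simplices (7): [1], [2], [3], [4], [5], [6], [7]
  1-simplices (18): [1,2], [1,3], [1,4], [1,5], [1,6], [1,7], [2,4], [2,5], [2,6], [2,7], [3,4], [3,5], [3,6], [3,7], [4,5], [5,6], [5,7], [6,7]
  2-simplices (12): [1,2,4], [1,2,6], [1,3,4], [1,3,7], [1,5,6], [1,5,7], [2,4,5], [2,5,7], [2,6,7], [3,4,5], [3,5,6], [3,6,7]

Hence C_0 ≅ Z^7, C_1 ≅ Z^18, C_2 ≅ Z^12.

Boundary ∂_1: C_1 → C_0 is given by ∂[p,q] = [q] − [p]. For instance
  ∂[1,2] = [2] − [1].
The 7×18 boundary matrix has rank 6 and Smith normal form diag(1,1,1,1,1,1).

∂_2: C_2 → C_1 acts by ∂[p,q,r] = [q,r] − [p,r] + [p,q]. For instance
  ∂[1,3,7] = [3,7] − [1,7] + [1,3],
  ∂[2,6,7] = [6,7] − [2,7] + [2,6].
The resulting 18×12 matrix has rank 12, and its Smith normal form has invariant factors (1,1,1,1,1,1,1,1,1,1,1,2).

From H_k ≅ ker(∂_k) / im(∂_{k+1}) we obtain:

  H_2: rank ker ∂_2 − rank ∂_3 = (12 − 12) − 0 = 0, and there is no ∂_3, so H_2 ≅ 0.

H_2 ≅ 0.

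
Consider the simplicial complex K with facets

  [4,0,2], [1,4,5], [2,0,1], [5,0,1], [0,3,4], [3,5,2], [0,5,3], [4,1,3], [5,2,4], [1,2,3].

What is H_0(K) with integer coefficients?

K has 6 vertices, 15 edges, 10 triangles.
rank ∂_0 = 0, rank ∂_1 = 5 ⇒ b_0 = 6 − 0 − 5 = 1; all invariant factors of ∂_1 are 1 so no torsion. So H_0 = Z.

H_0 = Z.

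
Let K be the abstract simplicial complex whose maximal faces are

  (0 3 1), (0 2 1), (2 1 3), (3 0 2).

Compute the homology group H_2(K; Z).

Fix the vertex order 0 < 1 < 2 < 3 and write every simplex with vertices in increasing order. Then dim K = 2 and the simplices of K are:

  0-simplices (4): [0], [1], [2], [3]
  1-simplices (6): [0,1], [0,2], [0,3], [1,2], [1,3], [2,3]
  2-simplices (4): [0,1,2], [0,1,3], [0,2,3], [1,2,3]

so the chain groups are C_0 ≅ Z^4, C_1 ≅ Z^6, C_2 ≅ Z^4.

The boundary map ∂_1: C_1 → C_0 is given by ∂[p,q] = [q] − [p].
This gives a 4×6 integer matrix of rank 3; reducing to Smith normal form yields diagonal entries (1,1,1).

Boundary ∂_2: C_2 → C_1 sends each 2-simplex [p,q,r] to [q,r] − [p,r] + [p,q]. For instance
  ∂[0,1,2] = [1,2] − [0,2] + [0,1],
  ∂[0,2,3] = [2,3] − [0,3] + [0,2].
This gives a 6×4 integer matrix of rank 3; reducing to Smith normal form yields diagonal entries (1,1,1).

Computing H_k = (kernel of ∂_k) / (image of ∂_{k+1}):

  H_2: rank ker ∂_2 − rank ∂_3 = (4 − 3) − 0 = 1, and there is no ∂_3, so H_2 = Z.

H_2 ≅ Z.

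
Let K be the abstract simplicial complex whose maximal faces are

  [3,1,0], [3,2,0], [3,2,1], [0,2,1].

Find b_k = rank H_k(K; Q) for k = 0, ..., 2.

We work with the vertex ordering 0 < 1 < 2 < 3. The simplices of K, each written with vertices in increasing order, are:

  0-simplices (4): [0], [1], [2], [3]
  1-simplices (6): [0,1], [0,2], [0,3], [1,2], [1,3], [2,3]
  2-simplices (4): [0,1,2], [0,1,3], [0,2,3], [1,2,3]

giving chain groups C_0 ≅ Z^4, C_1 ≅ Z^6, C_2 ≅ Z^4.

∂_1: C_1 → C_0 is given by ∂[p,q] = [q] − [p]. For instance
  ∂[2,3] = [3] − [2].
As a 4×6 matrix over Z this has rank 3, with invariant factors (1,1,1).

Boundary ∂_2: C_2 → C_1 acts by ∂[p,q,r] = [q,r] − [p,r] + [p,q]. For instance
  ∂[1,2,3] = [2,3] − [1,3] + [1,2],
  ∂[0,1,2] = [1,2] − [0,2] + [0,1].
This gives a 6×4 integer matrix of rank 3; reducing to Smith normal form yields diagonal entries (1,1,1).

Reading off H_k = ker ∂_k / im ∂_{k+1}:

  H_0: rank C_0 − rank ∂_1 = 4 − 3 = 1, and the invariant factors of ∂_1 are all 1, so H_0 ≅ Z.
  H_1: rank ker ∂_1 − rank ∂_2 = (6 − 3) − 3 = 0, and the invariant factors of ∂_2 are all 1, so H_1 ≅ 0.
  H_2: rank ker ∂_2 − rank ∂_3 = (4 − 3) − 0 = 1, and there is no ∂_3, so H_2 ≅ Z.

Hence the Betti numbers are b_0 = 1, b_1 = 0, b_2 = 1.

b_0 = 1, b_1 = 0, b_2 = 1.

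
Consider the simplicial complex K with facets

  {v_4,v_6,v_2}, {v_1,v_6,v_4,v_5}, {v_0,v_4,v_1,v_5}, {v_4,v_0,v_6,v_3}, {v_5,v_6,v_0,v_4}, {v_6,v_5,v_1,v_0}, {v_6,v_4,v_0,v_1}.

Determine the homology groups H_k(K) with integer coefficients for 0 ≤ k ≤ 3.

H_0 = Z,  H_1 = 0,  H_2 = 0,  H_3 = Z.

Order the vertices as v_0 < v_1 < v_2 < v_3 < v_4 < v_5 < v_6. Listing each simplex with vertices in this order, K has dimension 3 with simplices:

  0-simplices (7): [v_0], [v_1], [v_2], [v_3], [v_4], [v_5], [v_6]
  1-simplices (15): (15 of them)
  2-simplices (14): (14 of them)
  3-simplices (6): [v_0,v_1,v_4,v_5], [v_0,v_1,v_4,v_6], [v_0,v_1,v_5,v_6], [v_0,v_3,v_4,v_6], [v_0,v_4,v_5,v_6], [v_1,v_4,v_5,v_6]

giving chain groups C_0 ≅ Z^7, C_1 ≅ Z^15, C_2 ≅ Z^14, C_3 ≅ Z^6.

The boundary map ∂_1: C_1 → C_0 sends each edge [p,q] (with p < q) to q − p. For instance
  ∂[v_2,v_6] = [v_6] − [v_2].
The 7×15 boundary matrix has rank 6 and Smith normal form diag(1,1,1,1,1,1).

∂_2: C_2 → C_1 sends each 2-simplex [p,q,r] to [q,r] − [p,r] + [p,q]. For instance
  ∂[v_0,v_3,v_4] = [v_3,v_4] − [v_0,v_4] + [v_0,v_3],
  ∂[v_0,v_1,v_5] = [v_1,v_5] − [v_0,v_5] + [v_0,v_1].
As a 15×14 matrix over Z this has rank 9, with invariant factors (1,1,1,1,1,1,1,1,1).

∂_3: C_3 → C_2 sends each 3-simplex σ to the alternating sum Σ_i (−1)^i (σ with its i-th vertex removed). For instance
  ∂[v_1,v_4,v_5,v_6] = [v_4,v_5,v_6] − [v_1,v_5,v_6] + [v_1,v_4,v_6] − [v_1,v_4,v_5],
  ∂[v_0,v_1,v_4,v_5] = [v_1,v_4,v_5] − [v_0,v_4,v_5] + [v_0,v_1,v_5] − [v_0,v_1,v_4].
This gives a 14×6 integer matrix of rank 5; reducing to Smith normal form yields diagonal entries (1,1,1,1,1).

Reading off H_k = ker ∂_k / im ∂_{k+1}:

  H_0: rank C_0 − rank ∂_1 = 7 − 6 = 1, and the invariant factors of ∂_1 are all 1, so H_0 ≅ Z.
  H_1: rank ker ∂_1 − rank ∂_2 = (15 − 6) − 9 = 0, and the invariant factors of ∂_2 are all 1, so H_1 ≅ 0.
  H_2: rank ker ∂_2 − rank ∂_3 = (14 − 9) − 5 = 0, and the invariant factors of ∂_3 are all 1, so H_2 ≅ 0.
  H_3: rank ker ∂_3 − rank ∂_4 = (6 − 5) − 0 = 1, and there is no ∂_4, so H_3 ≅ Z.

As a check, the Euler characteristic is 7 − 15 + 14 − 6 = 0, which agrees with 1 − 0 + 0 − 1 = 0.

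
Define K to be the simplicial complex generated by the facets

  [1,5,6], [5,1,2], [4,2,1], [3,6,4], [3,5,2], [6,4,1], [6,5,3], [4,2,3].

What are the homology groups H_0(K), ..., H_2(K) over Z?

Take the total order 1 < 2 < 3 < 4 < 5 < 6 on the vertex set. Then K (dimension 2) consists of the simplices:

  0-simplices (6): [1], [2], [3], [4], [5], [6]
  1-simplices (12): [1,2], [1,4], [1,5], [1,6], [2,3], [2,4], [2,5], [3,4], [3,5], [3,6], [4,6], [5,6]
  2-simplices (8): [1,2,4], [1,2,5], [1,4,6], [1,5,6], [2,3,4], [2,3,5], [3,4,6], [3,5,6]

Hence C_0 ≅ Z^6, C_1 ≅ Z^12, C_2 ≅ Z^8.

The boundary map ∂_1: C_1 → C_0 is given by ∂[p,q] = [q] − [p].
As a 6×12 matrix over Z this has rank 5, with invariant factors (1,1,1,1,1).

Boundary ∂_2: C_2 → C_1 maps a triangle to the signed sum of its edges. For instance
  ∂[3,4,6] = [4,6] − [3,6] + [3,4],
  ∂[1,2,4] = [2,4] − [1,4] + [1,2].
As a 12×8 matrix over Z this has rank 7, with invariant factors (1,1,1,1,1,1,1).

Reading off H_k = ker ∂_k / im ∂_{k+1}:

  H_0: rank C_0 − rank ∂_1 = 6 − 5 = 1, and the invariant factors of ∂_1 are all 1, so H_0 = Z.
  H_1: rank ker ∂_1 − rank ∂_2 = (12 − 5) − 7 = 0, and the invariant factors of ∂_2 are all 1, so H_1 = 0.
  H_2: rank ker ∂_2 − rank ∂_3 = (8 − 7) − 0 = 1, and there is no ∂_3, so H_2 = Z.

As a check, the Euler characteristic is 6 − 12 + 8 = 2, which agrees with 1 − 0 + 1 = 2.

H_0 ≅ Z,  H_1 = 0,  H_2 ≅ Z.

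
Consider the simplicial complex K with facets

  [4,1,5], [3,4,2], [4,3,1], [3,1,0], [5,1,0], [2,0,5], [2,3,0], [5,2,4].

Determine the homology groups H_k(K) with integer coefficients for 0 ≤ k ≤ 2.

H_0 ≅ Z,  H_1 = 0,  H_2 ≅ Z.

Take the total order 0 < 1 < 2 < 3 < 4 < 5 on the vertex set. Then K (dimension 2) consists of the simplices:

  0-simplices (6): [0], [1], [2], [3], [4], [5]
  1-simplices (12): [0,1], [0,2], [0,3], [0,5], [1,3], [1,4], [1,5], [2,3], [2,4], [2,5], [3,4], [4,5]
  2-simplices (8): [0,1,3], [0,1,5], [0,2,3], [0,2,5], [1,3,4], [1,4,5], [2,3,4], [2,4,5]

so the chain groups are C_0 ≅ Z^6, C_1 ≅ Z^12, C_2 ≅ Z^8.

Boundary ∂_1: C_1 → C_0 is given by ∂[p,q] = [q] − [p].
As a 6×12 matrix over Z this has rank 5, with invariant factors (1,1,1,1,1).

Boundary ∂_2: C_2 → C_1 acts by ∂[p,q,r] = [q,r] − [p,r] + [p,q]. For instance
  ∂[1,3,4] = [3,4] − [1,4] + [1,3],
  ∂[1,4,5] = [4,5] − [1,5] + [1,4].
The resulting 12×8 matrix has rank 7, and its Smith normal form has invariant factors (1,1,1,1,1,1,1).

Computing H_k = (kernel of ∂_k) / (image of ∂_{k+1}):

  H_0: rank C_0 − rank ∂_1 = 6 − 5 = 1, and the invariant factors of ∂_1 are all 1, so H_0 ≅ Z.
  H_1: rank ker ∂_1 − rank ∂_2 = (12 − 5) − 7 = 0, and the invariant factors of ∂_2 are all 1, so H_1 ≅ 0.
  H_2: rank ker ∂_2 − rank ∂_3 = (8 − 7) − 0 = 1, and there is no ∂_3, so H_2 ≅ Z.

As a check, the Euler characteristic is 6 − 12 + 8 = 2, which agrees with 1 − 0 + 1 = 2.
(K is a triangulation of the 2-sphere S^2.)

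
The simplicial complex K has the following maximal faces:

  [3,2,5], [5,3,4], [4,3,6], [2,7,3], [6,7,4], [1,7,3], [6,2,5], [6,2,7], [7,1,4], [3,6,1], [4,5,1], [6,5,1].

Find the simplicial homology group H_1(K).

H_1 ≅ Z/2Z.

Take the total order 1 < 2 < 3 < 4 < 5 < 6 < 7 on the vertex set. Then K (dimension 2) consists of the simplices:

  0-simplices (7): [1], [2], [3], [4], [5], [6], [7]
  1-simplices (18): [1,3], [1,4], [1,5], [1,6], [1,7], [2,3], [2,5], [2,6], [2,7], [3,4], [3,5], [3,6], [3,7], [4,5], [4,6], [4,7], [5,6], [6,7]
  2-simplices (12): [1,3,6], [1,3,7], [1,4,5], [1,4,7], [1,5,6], [2,3,5], [2,3,7], [2,5,6], [2,6,7], [3,4,5], [3,4,6], [4,6,7]

giving chain groups C_0 ≅ Z^7, C_1 ≅ Z^18, C_2 ≅ Z^12.

Boundary ∂_1: C_1 → C_0 maps an edge to its endpoints' difference, ∂[p,q] = q − p. For instance
  ∂[3,5] = [5] − [3].
This gives a 7×18 integer matrix of rank 6; reducing to Smith normal form yields diagonal entries (1,1,1,1,1,1).

Boundary ∂_2: C_2 → C_1 sends each 2-simplex [p,q,r] to [q,r] − [p,r] + [p,q]. For instance
  ∂[3,4,6] = [4,6] − [3,6] + [3,4],
  ∂[2,3,5] = [3,5] − [2,5] + [2,3].
The resulting 18×12 matrix has rank 12, and its Smith normal form has invariant factors (1,1,1,1,1,1,1,1,1,1,1,2).

Reading off H_k = ker ∂_k / im ∂_{k+1}:

  H_1: rank ker ∂_1 − rank ∂_2 = (18 − 6) − 12 = 0, and ∂_2 has invariant factor 2 > 1, so H_1 ≅ Z/2Z.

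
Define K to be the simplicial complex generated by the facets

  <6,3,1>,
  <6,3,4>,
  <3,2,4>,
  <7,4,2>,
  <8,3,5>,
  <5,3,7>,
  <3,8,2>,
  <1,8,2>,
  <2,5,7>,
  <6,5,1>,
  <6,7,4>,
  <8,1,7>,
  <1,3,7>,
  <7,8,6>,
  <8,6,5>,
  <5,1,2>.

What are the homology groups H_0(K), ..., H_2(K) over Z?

K has 8 vertices, 24 edges, 16 triangles.
rank ∂_0 = 0, rank ∂_1 = 7 ⇒ b_0 = 8 − 0 − 7 = 1; all invariant factors of ∂_1 are 1 so no torsion. So H_0 ≅ Z.
rank ∂_1 = 7, rank ∂_2 = 15 ⇒ b_1 = 24 − 7 − 15 = 2; all invariant factors of ∂_2 are 1 so no torsion. So H_1 ≅ Z^2.
rank ∂_2 = 15, rank ∂_3 = 0 ⇒ b_2 = 16 − 15 − 0 = 1. So H_2 ≅ Z.

H_0 = Z,  H_1 = Z^2,  H_2 = Z.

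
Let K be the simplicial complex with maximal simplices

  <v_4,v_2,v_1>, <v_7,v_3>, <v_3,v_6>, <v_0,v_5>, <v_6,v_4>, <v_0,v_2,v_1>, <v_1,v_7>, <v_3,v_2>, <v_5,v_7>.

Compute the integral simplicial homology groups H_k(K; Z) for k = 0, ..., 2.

H_0 ≅ Z,  H_1 ≅ Z^3,  H_2 = 0.

Take the total order v_0 < v_1 < v_2 < v_3 < v_4 < v_5 < v_6 < v_7 on the vertex set. Then K (dimension 2) consists of the simplices:

  0-simplices (8): [v_0], [v_1], [v_2], [v_3], [v_4], [v_5], [v_6], [v_7]
  1-simplices (12): [v_0,v_1], [v_0,v_2], [v_0,v_5], [v_1,v_2], [v_1,v_4], [v_1,v_7], [v_2,v_3], [v_2,v_4], [v_3,v_6], [v_3,v_7], [v_4,v_6], [v_5,v_7]
  2-simplices (2): [v_0,v_1,v_2], [v_1,v_2,v_4]

giving chain groups C_0 ≅ Z^8, C_1 ≅ Z^12, C_2 ≅ Z^2.

∂_1: C_1 → C_0 maps an edge to its endpoints' difference, ∂[p,q] = q − p. For instance
  ∂[v_1,v_2] = [v_2] − [v_1].
The 8×12 boundary matrix has rank 7 and Smith normal form diag(1,1,1,1,1,1,1).

The boundary map ∂_2: C_2 → C_1 maps a triangle to the signed sum of its edges. For instance
  ∂[v_0,v_1,v_2] = [v_1,v_2] − [v_0,v_2] + [v_0,v_1],
  ∂[v_1,v_2,v_4] = [v_2,v_4] − [v_1,v_4] + [v_1,v_2].
The resulting 12×2 matrix has rank 2, and its Smith normal form has invariant factors (1,1).

Reading off H_k = ker ∂_k / im ∂_{k+1}:

  H_0: rank C_0 − rank ∂_1 = 8 − 7 = 1, and the invariant factors of ∂_1 are all 1, so H_0 ≅ Z.
  H_1: rank ker ∂_1 − rank ∂_2 = (12 − 7) − 2 = 3, and the invariant factors of ∂_2 are all 1, so H_1 ≅ Z^3.
  H_2: rank ker ∂_2 − rank ∂_3 = (2 − 2) − 0 = 0, and there is no ∂_3, so H_2 ≅ 0.

As a check, the Euler characteristic is 8 − 12 + 2 = -2, which agrees with 1 − 3 + 0 = -2.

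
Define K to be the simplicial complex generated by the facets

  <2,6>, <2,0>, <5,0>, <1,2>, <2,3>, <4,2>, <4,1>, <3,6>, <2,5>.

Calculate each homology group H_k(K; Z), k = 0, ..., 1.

H_0 = Z,  H_1 = Z^3.

Order the vertices as 0 < 1 < 2 < 3 < 4 < 5 < 6. Listing each simplex with vertices in this order, K has dimension 1 with simplices:

  0-simplices (7): [0], [1], [2], [3], [4], [5], [6]
  1-simplices (9): [0,2], [0,5], [1,2], [1,4], [2,3], [2,4], [2,5], [2,6], [3,6]

so the chain groups are C_0 ≅ Z^7, C_1 ≅ Z^9.

The boundary map ∂_1: C_1 → C_0 maps an edge to its endpoints' difference, ∂[p,q] = q − p.
The 7×9 boundary matrix has rank 6 and Smith normal form diag(1,1,1,1,1,1).

Now H_k = ker ∂_k / im ∂_{k+1}, so:

  H_0: rank C_0 − rank ∂_1 = 7 − 6 = 1, and the invariant factors of ∂_1 are all 1, so H_0 = Z.
  H_1: rank ker ∂_1 − rank ∂_2 = (9 − 6) − 0 = 3, and there is no ∂_2, so H_1 = Z^3.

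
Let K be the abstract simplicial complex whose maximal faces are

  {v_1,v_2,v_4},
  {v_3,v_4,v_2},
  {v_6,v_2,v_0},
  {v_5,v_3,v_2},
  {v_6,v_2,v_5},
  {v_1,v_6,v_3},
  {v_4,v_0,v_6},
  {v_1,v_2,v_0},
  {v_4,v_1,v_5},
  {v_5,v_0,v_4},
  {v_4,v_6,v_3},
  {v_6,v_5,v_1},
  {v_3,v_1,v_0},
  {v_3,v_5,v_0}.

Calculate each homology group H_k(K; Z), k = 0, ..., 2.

H_0 = Z,  H_1 = Z^2,  H_2 = Z.

Fix the vertex order v_0 < v_1 < v_2 < v_3 < v_4 < v_5 < v_6 and write every simplex with vertices in increasing order. Then dim K = 2 and the simplices of K are:

  0-simplices (7): [v_0], [v_1], [v_2], [v_3], [v_4], [v_5], [v_6]
  1-simplices (21): (21 of them)
  2-simplices (14): (14 of them)

so the chain groups are C_0 ≅ Z^7, C_1 ≅ Z^21, C_2 ≅ Z^14.

The boundary map ∂_1: C_1 → C_0 sends each edge [p,q] (with p < q) to q − p. For instance
  ∂[v_1,v_2] = [v_2] − [v_1].
The resulting 7×21 matrix has rank 6, and its Smith normal form has invariant factors (1,1,1,1,1,1).

Boundary ∂_2: C_2 → C_1 maps a triangle to the signed sum of its edges. For instance
  ∂[v_3,v_4,v_6] = [v_4,v_6] − [v_3,v_6] + [v_3,v_4],
  ∂[v_2,v_3,v_5] = [v_3,v_5] − [v_2,v_5] + [v_2,v_3].
As a 21×14 matrix over Z this has rank 13, with invariant factors (1,1,1,1,1,1,1,1,1,1,1,1,1).

Computing H_k = (kernel of ∂_k) / (image of ∂_{k+1}):

  H_0: rank C_0 − rank ∂_1 = 7 − 6 = 1, and the invariant factors of ∂_1 are all 1, so H_0 ≅ Z.
  H_1: rank ker ∂_1 − rank ∂_2 = (21 − 6) − 13 = 2, and the invariant factors of ∂_2 are all 1, so H_1 ≅ Z^2.
  H_2: rank ker ∂_2 − rank ∂_3 = (14 − 13) − 0 = 1, and there is no ∂_3, so H_2 ≅ Z.

(K is a triangulation of the torus T^2.)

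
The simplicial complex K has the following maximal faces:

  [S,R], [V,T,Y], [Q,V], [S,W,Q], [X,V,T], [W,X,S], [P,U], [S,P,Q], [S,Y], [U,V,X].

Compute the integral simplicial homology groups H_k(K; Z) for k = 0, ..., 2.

Fix the vertex order P < Q < R < S < T < U < V < W < X < Y and write every simplex with vertices in increasing order. Then dim K = 2 and the simplices of K are:

  0-simplices (10): P, Q, R, S, T, U, V, W, X, Y
  1-simplices (18): PQ, PS, PU, QS, QV, QW, RS, SW, SX, SY, TV, TX, TY, UV, UX, VX, VY, WX
  2-simplices (6): PQS, QSW, SWX, TVX, TVY, UVX

giving chain groups C_0 ≅ Z^10, C_1 ≅ Z^18, C_2 ≅ Z^6.

Boundary ∂_1: C_1 → C_0 sends each edge [p,q] (with p < q) to q − p. For instance
  ∂SW = W − S.
This gives a 10×18 integer matrix of rank 9; reducing to Smith normal form yields diagonal entries (1,1,1,1,1,1,1,1,1).

∂_2: C_2 → C_1 acts by ∂[p,q,r] = [q,r] − [p,r] + [p,q]. For instance
  ∂PQS = QS − PS + PQ,
  ∂QSW = SW − QW + QS.
This gives a 18×6 integer matrix of rank 6; reducing to Smith normal form yields diagonal entries (1,1,1,1,1,1).

Now H_k = ker ∂_k / im ∂_{k+1}, so:

  H_0: rank C_0 − rank ∂_1 = 10 − 9 = 1, and the invariant factors of ∂_1 are all 1, so H_0 = Z.
  H_1: rank ker ∂_1 − rank ∂_2 = (18 − 9) − 6 = 3, and the invariant factors of ∂_2 are all 1, so H_1 = Z^3.
  H_2: rank ker ∂_2 − rank ∂_3 = (6 − 6) − 0 = 0, and there is no ∂_3, so H_2 = 0.

H_0 = Z,  H_1 = Z^3,  H_2 = 0.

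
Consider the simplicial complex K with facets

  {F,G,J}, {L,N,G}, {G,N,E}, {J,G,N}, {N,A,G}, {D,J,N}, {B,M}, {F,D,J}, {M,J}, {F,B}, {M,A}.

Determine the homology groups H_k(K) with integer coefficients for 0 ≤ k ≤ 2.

Order the vertices as A < B < D < E < F < G < J < L < M < N. Listing each simplex with vertices in this order, K has dimension 2 with simplices:

  0-simplices (10): A, B, D, E, F, G, J, L, M, N
  1-simplices (18): AG, AM, AN, BF, BM, DF, DJ, DN, EG, EN, FG, FJ, GJ, GL, GN, JM, JN, LN
  2-simplices (7): AGN, DFJ, DJN, EGN, FGJ, GJN, GLN

Hence C_0 ≅ Z^10, C_1 ≅ Z^18, C_2 ≅ Z^7.

Boundary ∂_1: C_1 → C_0 sends each edge [p,q] (with p < q) to q − p.
The resulting 10×18 matrix has rank 9, and its Smith normal form has invariant factors (1,1,1,1,1,1,1,1,1).

Boundary ∂_2: C_2 → C_1 sends each 2-simplex [p,q,r] to [q,r] − [p,r] + [p,q]. For instance
  ∂FGJ = GJ − FJ + FG,
  ∂EGN = GN − EN + EG.
This gives a 18×7 integer matrix of rank 7; reducing to Smith normal form yields diagonal entries (1,1,1,1,1,1,1).

From H_k ≅ ker(∂_k) / im(∂_{k+1}) we obtain:

  H_0: rank C_0 − rank ∂_1 = 10 − 9 = 1, and the invariant factors of ∂_1 are all 1, so H_0 = Z.
  H_1: rank ker ∂_1 − rank ∂_2 = (18 − 9) − 7 = 2, and the invariant factors of ∂_2 are all 1, so H_1 = Z^2.
  H_2: rank ker ∂_2 − rank ∂_3 = (7 − 7) − 0 = 0, and there is no ∂_3, so H_2 = 0.

H_0 ≅ Z,  H_1 ≅ Z^2,  H_2 = 0.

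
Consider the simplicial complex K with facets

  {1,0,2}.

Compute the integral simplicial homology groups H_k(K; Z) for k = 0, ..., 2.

Order the vertices as 0 < 1 < 2. Listing each simplex with vertices in this order, K has dimension 2 with simplices:

  0-simplices (3): [0], [1], [2]
  1-simplices (3): [0,1], [0,2], [1,2]
  2-simplices (1): [0,1,2]

giving chain groups C_0 ≅ Z^3, C_1 ≅ Z^3, C_2 ≅ Z^1.

∂_1: C_1 → C_0 maps an edge to its endpoints' difference, ∂[p,q] = q − p.
The 3×3 boundary matrix has rank 2 and Smith normal form diag(1,1).

The boundary map ∂_2: C_2 → C_1 acts by ∂[p,q,r] = [q,r] − [p,r] + [p,q]. For instance
  ∂[0,1,2] = [1,2] − [0,2] + [0,1].
The resulting 3×1 matrix has rank 1, and its Smith normal form has invariant factors (1).

Now H_k = ker ∂_k / im ∂_{k+1}, so:

  H_0: rank C_0 − rank ∂_1 = 3 − 2 = 1, and the invariant factors of ∂_1 are all 1, so H_0 ≅ Z.
  H_1: rank ker ∂_1 − rank ∂_2 = (3 − 2) − 1 = 0, and the invariant factors of ∂_2 are all 1, so H_1 ≅ 0.
  H_2: rank ker ∂_2 − rank ∂_3 = (1 − 1) − 0 = 0, and there is no ∂_3, so H_2 ≅ 0.

H_0 ≅ Z,  H_1 = 0,  H_2 = 0.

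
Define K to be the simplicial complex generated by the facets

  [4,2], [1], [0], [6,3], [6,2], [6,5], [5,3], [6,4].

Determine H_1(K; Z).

We work with the vertex ordering 0 < 1 < 2 < 3 < 4 < 5 < 6. The simplices of K, each written with vertices in increasing order, are:

  0-simplices (7): [0], [1], [2], [3], [4], [5], [6]
  1-simplices (6): [2,4], [2,6], [3,5], [3,6], [4,6], [5,6]

giving chain groups C_0 ≅ Z^7, C_1 ≅ Z^6.

∂_1: C_1 → C_0 is given by ∂[p,q] = [q] − [p]. For instance
  ∂[3,6] = [6] − [3].
The resulting 7×6 matrix has rank 4, and its Smith normal form has invariant factors (1,1,1,1).

Reading off H_k = ker ∂_k / im ∂_{k+1}:

  H_1: rank ker ∂_1 − rank ∂_2 = (6 − 4) − 0 = 2, and there is no ∂_2, so H_1 = Z^2.

H_1 ≅ Z^2.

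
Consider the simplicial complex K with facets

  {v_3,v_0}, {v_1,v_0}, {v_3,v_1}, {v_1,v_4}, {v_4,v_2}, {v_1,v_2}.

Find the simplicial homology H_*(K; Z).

H_0 ≅ Z,  H_1 ≅ Z^2.

Fix the vertex order v_0 < v_1 < v_2 < v_3 < v_4 and write every simplex with vertices in increasing order. Then dim K = 1 and the simplices of K are:

  0-simplices (5): [v_0], [v_1], [v_2], [v_3], [v_4]
  1-simplices (6): [v_0,v_1], [v_0,v_3], [v_1,v_2], [v_1,v_3], [v_1,v_4], [v_2,v_4]

Hence C_0 ≅ Z^5, C_1 ≅ Z^6.

Boundary ∂_1: C_1 → C_0 maps an edge to its endpoints' difference, ∂[p,q] = q − p.
As a 5×6 matrix over Z this has rank 4, with invariant factors (1,1,1,1).

Computing H_k = (kernel of ∂_k) / (image of ∂_{k+1}):

  H_0: rank C_0 − rank ∂_1 = 5 − 4 = 1, and the invariant factors of ∂_1 are all 1, so H_0 ≅ Z.
  H_1: rank ker ∂_1 − rank ∂_2 = (6 − 4) − 0 = 2, and there is no ∂_2, so H_1 ≅ Z^2.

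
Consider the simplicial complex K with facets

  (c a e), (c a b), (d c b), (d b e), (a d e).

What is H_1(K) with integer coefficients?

We work with the vertex ordering a < b < c < d < e. The simplices of K, each written with vertices in increasing order, are:

  0-simplices (5): a, b, c, d, e
  1-simplices (10): ab, ac, ad, ae, bc, bd, be, cd, ce, de
  2-simplices (5): abc, ace, ade, bcd, bde

so the chain groups are C_0 ≅ Z^5, C_1 ≅ Z^10, C_2 ≅ Z^5.

The boundary map ∂_1: C_1 → C_0 is given by ∂[p,q] = [q] − [p]. For instance
  ∂ac = c − a.
The 5×10 boundary matrix has rank 4 and Smith normal form diag(1,1,1,1).

Boundary ∂_2: C_2 → C_1 sends each 2-simplex [p,q,r] to [q,r] − [p,r] + [p,q]. For instance
  ∂ace = ce − ae + ac,
  ∂abc = bc − ac + ab.
This gives a 10×5 integer matrix of rank 5; reducing to Smith normal form yields diagonal entries (1,1,1,1,1).

Reading off H_k = ker ∂_k / im ∂_{k+1}:

  H_1: rank ker ∂_1 − rank ∂_2 = (10 − 4) − 5 = 1, and the invariant factors of ∂_2 are all 1, so H_1 = Z.

H_1 ≅ Z.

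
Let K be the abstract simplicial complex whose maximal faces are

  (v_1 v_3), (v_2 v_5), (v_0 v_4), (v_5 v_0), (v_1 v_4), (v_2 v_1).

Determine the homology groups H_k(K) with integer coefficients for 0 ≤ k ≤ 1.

We work with the vertex ordering v_0 < v_1 < v_2 < v_3 < v_4 < v_5. The simplices of K, each written with vertices in increasing order, are:

  0-simplices (6): [v_0], [v_1], [v_2], [v_3], [v_4], [v_5]
  1-simplices (6): [v_0,v_4], [v_0,v_5], [v_1,v_2], [v_1,v_3], [v_1,v_4], [v_2,v_5]

giving chain groups C_0 ≅ Z^6, C_1 ≅ Z^6.

Boundary ∂_1: C_1 → C_0 maps an edge to its endpoints' difference, ∂[p,q] = q − p.
This gives a 6×6 integer matrix of rank 5; reducing to Smith normal form yields diagonal entries (1,1,1,1,1).

Computing H_k = (kernel of ∂_k) / (image of ∂_{k+1}):

  H_0: rank C_0 − rank ∂_1 = 6 − 5 = 1, and the invariant factors of ∂_1 are all 1, so H_0 ≅ Z.
  H_1: rank ker ∂_1 − rank ∂_2 = (6 − 5) − 0 = 1, and there is no ∂_2, so H_1 ≅ Z.

As a check, the Euler characteristic is 6 − 6 = 0, which agrees with 1 − 1 = 0.

H_0 ≅ Z,  H_1 ≅ Z.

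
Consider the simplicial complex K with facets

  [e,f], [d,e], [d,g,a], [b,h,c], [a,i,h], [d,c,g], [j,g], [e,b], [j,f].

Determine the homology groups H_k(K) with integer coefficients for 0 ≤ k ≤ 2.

Order the vertices as a < b < c < d < e < f < g < h < i < j. Listing each simplex with vertices in this order, K has dimension 2 with simplices:

  0-simplices (10): a, b, c, d, e, f, g, h, i, j
  1-simplices (16): ad, ag, ah, ai, bc, be, bh, cd, cg, ch, de, dg, ef, fj, gj, hi
  2-simplices (4): adg, ahi, bch, cdg

giving chain groups C_0 ≅ Z^10, C_1 ≅ Z^16, C_2 ≅ Z^4.

The boundary map ∂_1: C_1 → C_0 maps an edge to its endpoints' difference, ∂[p,q] = q − p.
This gives a 10×16 integer matrix of rank 9; reducing to Smith normal form yields diagonal entries (1,1,1,1,1,1,1,1,1).

∂_2: C_2 → C_1 maps a triangle to the signed sum of its edges. For instance
  ∂cdg = dg − cg + cd,
  ∂bch = ch − bh + bc.
This gives a 16×4 integer matrix of rank 4; reducing to Smith normal form yields diagonal entries (1,1,1,1).

Reading off H_k = ker ∂_k / im ∂_{k+1}:

  H_0: rank C_0 − rank ∂_1 = 10 − 9 = 1, and the invariant factors of ∂_1 are all 1, so H_0 = Z.
  H_1: rank ker ∂_1 − rank ∂_2 = (16 − 9) − 4 = 3, and the invariant factors of ∂_2 are all 1, so H_1 = Z^3.
  H_2: rank ker ∂_2 − rank ∂_3 = (4 − 4) − 0 = 0, and there is no ∂_3, so H_2 = 0.

H_0 ≅ Z,  H_1 ≅ Z^3,  H_2 = 0.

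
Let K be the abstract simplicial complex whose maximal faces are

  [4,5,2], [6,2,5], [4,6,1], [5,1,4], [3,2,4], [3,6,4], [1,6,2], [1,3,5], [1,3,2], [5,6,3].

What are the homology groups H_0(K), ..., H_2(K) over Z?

H_0 = Z,  H_1 = Z/2Z,  H_2 = 0.

Order the vertices as 1 < 2 < 3 < 4 < 5 < 6. Listing each simplex with vertices in this order, K has dimension 2 with simplices:

  0-simplices (6): [1], [2], [3], [4], [5], [6]
  1-simplices (15): [1,2], [1,3], [1,4], [1,5], [1,6], [2,3], [2,4], [2,5], [2,6], [3,4], [3,5], [3,6], [4,5], [4,6], [5,6]
  2-simplices (10): [1,2,3], [1,2,6], [1,3,5], [1,4,5], [1,4,6], [2,3,4], [2,4,5], [2,5,6], [3,4,6], [3,5,6]

so the chain groups are C_0 ≅ Z^6, C_1 ≅ Z^15, C_2 ≅ Z^10.

∂_1: C_1 → C_0 sends each edge [p,q] (with p < q) to q − p.
As a 6×15 matrix over Z this has rank 5, with invariant factors (1,1,1,1,1).

∂_2: C_2 → C_1 sends each 2-simplex [p,q,r] to [q,r] − [p,r] + [p,q]. For instance
  ∂[1,2,6] = [2,6] − [1,6] + [1,2],
  ∂[1,4,5] = [4,5] − [1,5] + [1,4].
The 15×10 boundary matrix has rank 10 and Smith normal form diag(1,1,1,1,1,1,1,1,1,2).

Computing H_k = (kernel of ∂_k) / (image of ∂_{k+1}):

  H_0: rank C_0 − rank ∂_1 = 6 − 5 = 1, and the invariant factors of ∂_1 are all 1, so H_0 ≅ Z.
  H_1: rank ker ∂_1 − rank ∂_2 = (15 − 5) − 10 = 0, and ∂_2 has invariant factor 2 > 1, so H_1 ≅ Z/2Z.
  H_2: rank ker ∂_2 − rank ∂_3 = (10 − 10) − 0 = 0, and there is no ∂_3, so H_2 ≅ 0.

As a check, the Euler characteristic is 6 − 15 + 10 = 1, which agrees with 1 − 0 + 0 = 1.
(K is a triangulation of the real projective plane RP^2.)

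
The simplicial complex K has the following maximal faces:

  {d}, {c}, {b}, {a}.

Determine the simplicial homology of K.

H_0 ≅ Z^4.

K has 4 vertices.
rank ∂_0 = 0, rank ∂_1 = 0 ⇒ b_0 = 4 − 0 − 0 = 4. So H_0 ≅ Z^4.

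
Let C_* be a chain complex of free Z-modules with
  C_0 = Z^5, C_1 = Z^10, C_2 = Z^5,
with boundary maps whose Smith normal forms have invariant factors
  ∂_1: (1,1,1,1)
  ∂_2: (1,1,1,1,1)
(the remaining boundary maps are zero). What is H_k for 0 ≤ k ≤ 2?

H_0: b_0 = 5 − 0 − 4 = 1; torsion from ∂_1 factors > 1: none. So H_0 = Z.
H_1: b_1 = 10 − 4 − 5 = 1; torsion from ∂_2 factors > 1: none. So H_1 = Z.
H_2: b_2 = 5 − 5 − 0 = 0; torsion from ∂_3 factors > 1: none. So H_2 = 0.

H_0 = Z,  H_1 = Z,  H_2 = 0.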